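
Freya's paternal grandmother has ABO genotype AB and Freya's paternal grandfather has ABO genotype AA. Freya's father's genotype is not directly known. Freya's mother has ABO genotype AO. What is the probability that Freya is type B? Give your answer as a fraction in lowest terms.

1/8

Freya's father's ABO genotype from AB × AA: 1/2 AA, 1/2 AB.
Crossing each possibility with the mother AO and summing P(type B): 1/2·0 + 1/2·1/4 = 1/8.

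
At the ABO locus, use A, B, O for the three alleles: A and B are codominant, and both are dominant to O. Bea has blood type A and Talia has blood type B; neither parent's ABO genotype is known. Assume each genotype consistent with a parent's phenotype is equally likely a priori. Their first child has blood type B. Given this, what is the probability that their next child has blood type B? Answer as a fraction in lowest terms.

Possible genotypes: Bea ∈ {AA, AO}; Talia ∈ {BB, BO}.
Weight each parental genotype pair by prior × P(type-B child):
  AO × BB: posterior weight 2/3; P(next child type B) = 1/2.
  AO × BO: posterior weight 1/3; P(next child type B) = 1/4.
Weighted sum = 5/12.

5/12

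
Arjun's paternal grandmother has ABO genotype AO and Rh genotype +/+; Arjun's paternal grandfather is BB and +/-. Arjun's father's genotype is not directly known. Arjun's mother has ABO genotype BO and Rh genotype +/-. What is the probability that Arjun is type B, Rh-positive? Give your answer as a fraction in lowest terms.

35/64

Arjun's father's ABO genotype from AO × BB: 1/2 AB, 1/2 BO.
Crossing each possibility with the mother BO and summing P(type B): 1/2·1/2 + 1/2·3/4 = 5/8.
Similarly for Rh via the father's Rh distribution: P(Rh+) = 7/8.
Independent loci: 5/8 × 7/8 = 35/64.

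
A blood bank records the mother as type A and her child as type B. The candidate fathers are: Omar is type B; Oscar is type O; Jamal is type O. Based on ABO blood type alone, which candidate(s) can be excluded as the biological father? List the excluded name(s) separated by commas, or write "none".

A candidate is excluded only if no genotype consistent with his phenotype could produce a type B child with a type A mother.
Oscar (type O): no genotype consistent with that phenotype can produce a type-B child with a type-A mother.
Jamal (type O): no genotype consistent with that phenotype can produce a type-B child with a type-A mother.

Oscar, Jamal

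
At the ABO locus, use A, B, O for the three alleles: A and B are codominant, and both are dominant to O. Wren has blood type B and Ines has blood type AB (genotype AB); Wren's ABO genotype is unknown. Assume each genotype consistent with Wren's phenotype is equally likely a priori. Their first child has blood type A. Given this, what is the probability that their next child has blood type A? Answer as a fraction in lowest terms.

1/4

Possible genotypes: Wren ∈ {BB, BO}; Ines ∈ {AB}.
Weight each parental genotype pair by prior × P(type-A child):
  BO × AB: posterior weight 1; P(next child type A) = 1/4.
Weighted sum = 1/4.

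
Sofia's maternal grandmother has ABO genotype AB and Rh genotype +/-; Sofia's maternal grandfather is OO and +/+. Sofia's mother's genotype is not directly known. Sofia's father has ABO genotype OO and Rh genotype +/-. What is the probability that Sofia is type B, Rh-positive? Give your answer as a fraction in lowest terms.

Sofia's mother's ABO genotype from AB × OO: 1/2 AO, 1/2 BO.
Crossing each possibility with the father OO and summing P(type B): 1/2·0 + 1/2·1/2 = 1/4.
Similarly for Rh via the mother's Rh distribution: P(Rh+) = 7/8.
Independent loci: 1/4 × 7/8 = 7/32.

7/32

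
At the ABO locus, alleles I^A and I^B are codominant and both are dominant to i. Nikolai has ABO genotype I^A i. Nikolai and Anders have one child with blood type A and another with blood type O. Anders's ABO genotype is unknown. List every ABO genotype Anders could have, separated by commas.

For each candidate genotype of Anders, check whether crossing it with I^A i can produce every observed child phenotype.
  I^A I^A → possible child types {A} ✗
  I^A I^B → possible child types {A, B, AB} ✗
  I^A i → possible child types {O, A} ✓
  I^B I^B → possible child types {B, AB} ✗
  I^B i → possible child types {O, A, B, AB} ✓
  i i → possible child types {O, A} ✓

I^A i, I^B i, i i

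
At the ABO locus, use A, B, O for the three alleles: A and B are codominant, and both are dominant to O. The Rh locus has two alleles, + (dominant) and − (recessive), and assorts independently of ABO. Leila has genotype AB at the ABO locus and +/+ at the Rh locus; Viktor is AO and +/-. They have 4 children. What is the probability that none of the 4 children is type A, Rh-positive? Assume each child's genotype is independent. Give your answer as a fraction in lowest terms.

ABO cross AB × AO → 1/2 A, 1/4 B, 1/4 AB.
Rh cross +/+ × +/- → 1 Rh+; so P(type A, Rh-positive) = 1/2 × 1 = 1/2 per child.
P(not type A, Rh-positive) = 1/2 for one child; (1/2)^4 = 1/16.

1/16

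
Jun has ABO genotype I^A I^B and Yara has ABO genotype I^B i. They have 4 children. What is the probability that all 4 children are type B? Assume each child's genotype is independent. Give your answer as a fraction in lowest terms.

1/16

ABO cross I^A I^B × I^B i → 1/4 A, 1/2 B, 1/4 AB.
So P(type B) = 1/2 per child.
All 4 independent: (1/2)^4 = 1/16.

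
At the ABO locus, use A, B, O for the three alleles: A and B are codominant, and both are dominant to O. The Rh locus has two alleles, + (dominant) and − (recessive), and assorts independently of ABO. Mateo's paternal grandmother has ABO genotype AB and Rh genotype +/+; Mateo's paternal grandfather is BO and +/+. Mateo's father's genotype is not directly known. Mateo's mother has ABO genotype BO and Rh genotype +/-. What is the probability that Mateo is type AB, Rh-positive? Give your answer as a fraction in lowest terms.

1/8

Mateo's father's ABO genotype from AB × BO: 1/4 AB, 1/4 AO, 1/4 BB, 1/4 BO.
Crossing each possibility with the mother BO and summing P(type AB): 1/4·1/4 + 1/4·1/4 + 1/4·0 + 1/4·0 = 1/8.
Similarly for Rh via the father's Rh distribution: P(Rh+) = 1.
Independent loci: 1/8 × 1 = 1/8.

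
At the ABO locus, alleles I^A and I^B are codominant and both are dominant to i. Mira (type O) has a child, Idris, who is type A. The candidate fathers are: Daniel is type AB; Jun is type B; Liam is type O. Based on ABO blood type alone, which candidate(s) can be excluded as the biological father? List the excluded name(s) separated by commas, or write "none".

Jun, Liam

A candidate is excluded only if no genotype consistent with his phenotype could produce a type A child with a type O mother.
Jun (type B): no genotype consistent with that phenotype can produce a type-A child with a type-O mother.
Liam (type O): no genotype consistent with that phenotype can produce a type-A child with a type-O mother.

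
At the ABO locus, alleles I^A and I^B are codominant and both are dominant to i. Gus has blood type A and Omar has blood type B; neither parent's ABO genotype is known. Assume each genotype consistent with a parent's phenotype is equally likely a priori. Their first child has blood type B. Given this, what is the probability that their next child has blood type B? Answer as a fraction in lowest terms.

5/12

Possible genotypes: Gus ∈ {I^A I^A, I^A i}; Omar ∈ {I^B I^B, I^B i}.
Weight each parental genotype pair by prior × P(type-B child):
  I^A i × I^B I^B: posterior weight 2/3; P(next child type B) = 1/2.
  I^A i × I^B i: posterior weight 1/3; P(next child type B) = 1/4.
Weighted sum = 5/12.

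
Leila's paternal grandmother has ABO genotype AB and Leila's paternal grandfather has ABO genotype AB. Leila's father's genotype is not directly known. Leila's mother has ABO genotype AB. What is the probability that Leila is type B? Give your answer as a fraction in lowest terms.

Leila's father's ABO genotype from AB × AB: 1/4 AA, 1/2 AB, 1/4 BB.
Crossing each possibility with the mother AB and summing P(type B): 1/4·0 + 1/2·1/4 + 1/4·1/2 = 1/4.

1/4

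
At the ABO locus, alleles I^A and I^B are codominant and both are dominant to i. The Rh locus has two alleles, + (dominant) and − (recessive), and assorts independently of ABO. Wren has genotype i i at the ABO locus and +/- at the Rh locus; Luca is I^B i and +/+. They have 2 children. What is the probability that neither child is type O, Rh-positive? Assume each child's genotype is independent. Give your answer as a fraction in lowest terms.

1/4

ABO cross i i × I^B i → 1/2 O, 1/2 B.
Rh cross +/- × +/+ → 1 Rh+; so P(type O, Rh-positive) = 1/2 × 1 = 1/2 per child.
P(not type O, Rh-positive) = 1/2 for one child; (1/2)^2 = 1/4.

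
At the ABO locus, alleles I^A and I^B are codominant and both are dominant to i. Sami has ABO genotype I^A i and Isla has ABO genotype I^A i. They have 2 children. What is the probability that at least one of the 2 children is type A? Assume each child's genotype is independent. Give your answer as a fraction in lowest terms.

15/16

ABO cross I^A i × I^A i → 1/4 O, 3/4 A.
So P(type A) = 3/4 per child.
P(none) = (1/4)^2 = 1/16; P(at least one) = 1 − 1/16 = 15/16.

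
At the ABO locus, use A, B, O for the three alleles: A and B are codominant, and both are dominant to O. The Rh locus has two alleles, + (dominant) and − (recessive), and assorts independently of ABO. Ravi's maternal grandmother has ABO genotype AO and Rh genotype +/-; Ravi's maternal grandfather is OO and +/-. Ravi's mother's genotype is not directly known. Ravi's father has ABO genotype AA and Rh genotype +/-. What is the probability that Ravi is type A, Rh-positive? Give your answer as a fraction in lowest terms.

3/4

Ravi's mother's ABO genotype from AO × OO: 1/2 AO, 1/2 OO.
Crossing each possibility with the father AA and summing P(type A): 1/2·1 + 1/2·1 = 1.
Similarly for Rh via the mother's Rh distribution: P(Rh+) = 3/4.
Independent loci: 1 × 3/4 = 3/4.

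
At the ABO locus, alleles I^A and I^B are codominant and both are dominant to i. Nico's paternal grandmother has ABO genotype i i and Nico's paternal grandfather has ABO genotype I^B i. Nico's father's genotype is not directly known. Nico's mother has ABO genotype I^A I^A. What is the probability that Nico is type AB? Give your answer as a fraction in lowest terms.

1/4

Nico's father's ABO genotype from i i × I^B i: 1/2 I^B i, 1/2 i i.
Crossing each possibility with the mother I^A I^A and summing P(type AB): 1/2·1/2 + 1/2·0 = 1/4.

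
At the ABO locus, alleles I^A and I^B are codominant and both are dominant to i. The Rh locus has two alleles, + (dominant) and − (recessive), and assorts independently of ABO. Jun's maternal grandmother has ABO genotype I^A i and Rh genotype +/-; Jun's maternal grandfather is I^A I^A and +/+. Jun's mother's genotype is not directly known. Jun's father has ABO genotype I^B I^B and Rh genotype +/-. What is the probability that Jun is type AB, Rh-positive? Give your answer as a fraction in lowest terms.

21/32

Jun's mother's ABO genotype from I^A i × I^A I^A: 1/2 I^A I^A, 1/2 I^A i.
Crossing each possibility with the father I^B I^B and summing P(type AB): 1/2·1 + 1/2·1/2 = 3/4.
Similarly for Rh via the mother's Rh distribution: P(Rh+) = 7/8.
Independent loci: 3/4 × 7/8 = 21/32.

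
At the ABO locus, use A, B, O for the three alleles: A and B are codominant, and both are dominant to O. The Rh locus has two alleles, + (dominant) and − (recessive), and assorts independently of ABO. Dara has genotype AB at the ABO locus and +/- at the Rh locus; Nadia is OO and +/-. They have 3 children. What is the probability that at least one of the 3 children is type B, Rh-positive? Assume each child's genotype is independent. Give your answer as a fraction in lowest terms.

ABO cross AB × OO → 1/2 A, 1/2 B.
Rh cross +/- × +/- → 3/4 Rh+, 1/4 Rh-; so P(type B, Rh-positive) = 1/2 × 3/4 = 3/8 per child.
P(none) = (5/8)^3 = 125/512; P(at least one) = 1 − 125/512 = 387/512.

387/512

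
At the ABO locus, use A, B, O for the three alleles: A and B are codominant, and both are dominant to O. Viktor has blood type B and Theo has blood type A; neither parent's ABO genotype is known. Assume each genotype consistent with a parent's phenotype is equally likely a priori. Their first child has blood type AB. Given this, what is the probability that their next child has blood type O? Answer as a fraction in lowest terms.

Possible genotypes: Viktor ∈ {BB, BO}; Theo ∈ {AA, AO}.
Weight each parental genotype pair by prior × P(type-AB child):
  BB × AA: posterior weight 4/9; P(next child type O) = 0.
  BB × AO: posterior weight 2/9; P(next child type O) = 0.
  BO × AA: posterior weight 2/9; P(next child type O) = 0.
  BO × AO: posterior weight 1/9; P(next child type O) = 1/4.
Weighted sum = 1/36.

1/36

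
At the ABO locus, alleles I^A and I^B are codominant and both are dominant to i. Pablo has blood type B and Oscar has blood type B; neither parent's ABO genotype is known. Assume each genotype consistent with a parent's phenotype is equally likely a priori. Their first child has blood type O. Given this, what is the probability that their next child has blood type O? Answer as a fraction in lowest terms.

Possible genotypes: Pablo ∈ {I^B I^B, I^B i}; Oscar ∈ {I^B I^B, I^B i}.
Weight each parental genotype pair by prior × P(type-O child):
  I^B i × I^B i: posterior weight 1; P(next child type O) = 1/4.
Weighted sum = 1/4.

1/4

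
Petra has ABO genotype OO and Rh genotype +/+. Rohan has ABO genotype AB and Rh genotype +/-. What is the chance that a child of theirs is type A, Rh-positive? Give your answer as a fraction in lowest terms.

ABO cross OO × AB → offspring phenotypes: 1/2 A, 1/2 B.
Rh cross +/+ × +/- → 1 Rh+.
Independent loci: P(type A, Rh-positive) = 1/2 × 1 = 1/2.

1/2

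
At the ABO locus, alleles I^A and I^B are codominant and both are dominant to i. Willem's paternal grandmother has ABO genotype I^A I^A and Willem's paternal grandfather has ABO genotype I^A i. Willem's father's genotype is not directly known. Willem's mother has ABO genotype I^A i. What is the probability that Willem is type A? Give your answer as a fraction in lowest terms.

7/8

Willem's father's ABO genotype from I^A I^A × I^A i: 1/2 I^A I^A, 1/2 I^A i.
Crossing each possibility with the mother I^A i and summing P(type A): 1/2·1 + 1/2·3/4 = 7/8.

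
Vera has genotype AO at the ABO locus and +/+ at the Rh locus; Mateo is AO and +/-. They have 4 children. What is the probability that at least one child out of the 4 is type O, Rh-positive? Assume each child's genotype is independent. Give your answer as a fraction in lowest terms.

ABO cross AO × AO → 1/4 O, 3/4 A.
Rh cross +/+ × +/- → 1 Rh+; so P(type O, Rh-positive) = 1/4 × 1 = 1/4 per child.
P(none) = (3/4)^4 = 81/256; P(at least one) = 1 − 81/256 = 175/256.

175/256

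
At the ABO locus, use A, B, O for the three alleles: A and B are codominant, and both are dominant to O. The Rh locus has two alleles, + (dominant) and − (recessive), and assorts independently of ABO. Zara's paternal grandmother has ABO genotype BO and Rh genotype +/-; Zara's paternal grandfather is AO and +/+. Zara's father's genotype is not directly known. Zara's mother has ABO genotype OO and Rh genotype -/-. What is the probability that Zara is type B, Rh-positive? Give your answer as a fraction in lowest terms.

3/16

Zara's father's ABO genotype from BO × AO: 1/4 AB, 1/4 AO, 1/4 BO, 1/4 OO.
Crossing each possibility with the mother OO and summing P(type B): 1/4·1/2 + 1/4·0 + 1/4·1/2 + 1/4·0 = 1/4.
Similarly for Rh via the father's Rh distribution: P(Rh+) = 3/4.
Independent loci: 1/4 × 3/4 = 3/16.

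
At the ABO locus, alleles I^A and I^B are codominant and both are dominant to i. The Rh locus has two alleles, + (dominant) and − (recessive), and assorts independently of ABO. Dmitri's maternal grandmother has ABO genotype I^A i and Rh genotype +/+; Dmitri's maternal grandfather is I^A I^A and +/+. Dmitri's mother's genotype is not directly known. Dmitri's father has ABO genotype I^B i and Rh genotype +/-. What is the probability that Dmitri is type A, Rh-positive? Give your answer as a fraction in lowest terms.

3/8

Dmitri's mother's ABO genotype from I^A i × I^A I^A: 1/2 I^A I^A, 1/2 I^A i.
Crossing each possibility with the father I^B i and summing P(type A): 1/2·1/2 + 1/2·1/4 = 3/8.
Similarly for Rh via the mother's Rh distribution: P(Rh+) = 1.
Independent loci: 3/8 × 1 = 3/8.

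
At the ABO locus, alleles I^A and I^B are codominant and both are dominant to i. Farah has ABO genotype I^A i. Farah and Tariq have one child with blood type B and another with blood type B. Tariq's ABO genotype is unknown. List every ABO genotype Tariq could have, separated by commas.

I^A I^B, I^B I^B, I^B i

For each candidate genotype of Tariq, check whether crossing it with I^A i can produce every observed child phenotype.
  I^A I^A → possible child types {A} ✗
  I^A I^B → possible child types {A, B, AB} ✓
  I^A i → possible child types {O, A} ✗
  I^B I^B → possible child types {B, AB} ✓
  I^B i → possible child types {O, A, B, AB} ✓
  i i → possible child types {O, A} ✗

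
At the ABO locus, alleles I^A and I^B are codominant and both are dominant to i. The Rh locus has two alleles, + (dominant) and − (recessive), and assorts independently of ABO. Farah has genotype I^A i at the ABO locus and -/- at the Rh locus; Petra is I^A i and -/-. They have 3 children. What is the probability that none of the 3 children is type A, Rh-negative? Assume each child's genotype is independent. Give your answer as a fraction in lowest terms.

1/64

ABO cross I^A i × I^A i → 1/4 O, 3/4 A.
Rh cross -/- × -/- → 1 Rh-; so P(type A, Rh-negative) = 3/4 × 1 = 3/4 per child.
P(not type A, Rh-negative) = 1/4 for one child; (1/4)^3 = 1/64.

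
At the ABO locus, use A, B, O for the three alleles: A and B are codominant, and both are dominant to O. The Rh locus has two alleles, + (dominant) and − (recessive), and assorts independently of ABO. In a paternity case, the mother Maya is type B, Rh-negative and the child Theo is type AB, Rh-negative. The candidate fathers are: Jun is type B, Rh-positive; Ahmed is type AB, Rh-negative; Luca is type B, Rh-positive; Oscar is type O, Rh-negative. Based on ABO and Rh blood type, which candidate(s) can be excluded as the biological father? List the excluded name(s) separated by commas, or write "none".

A candidate is excluded only if no genotype consistent with his phenotype could produce a type AB, Rh-negative child with a type B, Rh-negative mother.
Jun (type B, Rh+): no genotype consistent with that phenotype can produce a type-AB Rh- child with a type-B mother.
Luca (type B, Rh+): no genotype consistent with that phenotype can produce a type-AB Rh- child with a type-B mother.
Oscar (type O, Rh-): no genotype consistent with that phenotype can produce a type-AB Rh- child with a type-B mother.

Jun, Luca, Oscar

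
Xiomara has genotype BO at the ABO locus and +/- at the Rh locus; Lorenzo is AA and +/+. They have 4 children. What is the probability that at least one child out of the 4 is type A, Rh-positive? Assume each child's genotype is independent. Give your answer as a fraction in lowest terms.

15/16

ABO cross BO × AA → 1/2 A, 1/2 AB.
Rh cross +/- × +/+ → 1 Rh+; so P(type A, Rh-positive) = 1/2 × 1 = 1/2 per child.
P(none) = (1/2)^4 = 1/16; P(at least one) = 1 − 1/16 = 15/16.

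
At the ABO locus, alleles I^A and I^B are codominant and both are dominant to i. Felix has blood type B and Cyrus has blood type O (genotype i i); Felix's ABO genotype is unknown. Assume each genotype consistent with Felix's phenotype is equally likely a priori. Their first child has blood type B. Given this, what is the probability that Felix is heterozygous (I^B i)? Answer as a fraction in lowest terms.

1/3

Possible genotypes: Felix ∈ {I^B I^B, I^B i}; Cyrus ∈ {i i}.
Weight each parental genotype pair by prior × P(type-B child):
  I^B I^B × i i: posterior weight 2/3.
  I^B i × i i: posterior weight 1/3.
Sum the posterior weight over pairs where Felix is I^B i: 1/3.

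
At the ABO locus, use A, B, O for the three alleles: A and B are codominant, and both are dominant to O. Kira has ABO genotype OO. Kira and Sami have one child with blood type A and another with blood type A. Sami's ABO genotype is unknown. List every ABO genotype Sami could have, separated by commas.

AA, AB, AO

For each candidate genotype of Sami, check whether crossing it with OO can produce every observed child phenotype.
  AA → possible child types {A} ✓
  AB → possible child types {A, B} ✓
  AO → possible child types {O, A} ✓
  BB → possible child types {B} ✗
  BO → possible child types {O, B} ✗
  OO → possible child types {O} ✗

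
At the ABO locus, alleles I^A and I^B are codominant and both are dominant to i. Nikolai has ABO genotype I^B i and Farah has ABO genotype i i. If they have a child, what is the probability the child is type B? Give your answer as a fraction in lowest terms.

ABO cross I^B i × i i → offspring phenotypes: 1/2 O, 1/2 B.
So P(type B) = 1/2.

1/2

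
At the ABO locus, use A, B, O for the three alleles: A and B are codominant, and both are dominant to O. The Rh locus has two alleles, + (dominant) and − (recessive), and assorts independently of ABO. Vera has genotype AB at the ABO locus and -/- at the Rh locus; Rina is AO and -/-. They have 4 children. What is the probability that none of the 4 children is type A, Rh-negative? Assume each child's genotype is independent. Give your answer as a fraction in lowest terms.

ABO cross AB × AO → 1/2 A, 1/4 B, 1/4 AB.
Rh cross -/- × -/- → 1 Rh-; so P(type A, Rh-negative) = 1/2 × 1 = 1/2 per child.
P(not type A, Rh-negative) = 1/2 for one child; (1/2)^4 = 1/16.

1/16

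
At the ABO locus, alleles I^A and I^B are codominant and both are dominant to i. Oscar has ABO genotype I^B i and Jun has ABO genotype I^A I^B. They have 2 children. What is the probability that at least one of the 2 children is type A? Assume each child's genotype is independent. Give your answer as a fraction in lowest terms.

ABO cross I^B i × I^A I^B → 1/4 A, 1/2 B, 1/4 AB.
So P(type A) = 1/4 per child.
P(none) = (3/4)^2 = 9/16; P(at least one) = 1 − 9/16 = 7/16.

7/16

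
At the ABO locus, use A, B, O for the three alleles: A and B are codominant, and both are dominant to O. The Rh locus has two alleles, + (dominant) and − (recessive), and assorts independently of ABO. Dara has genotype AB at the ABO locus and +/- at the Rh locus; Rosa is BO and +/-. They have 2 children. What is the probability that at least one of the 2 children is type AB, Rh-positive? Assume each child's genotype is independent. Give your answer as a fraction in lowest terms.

ABO cross AB × BO → 1/4 A, 1/2 B, 1/4 AB.
Rh cross +/- × +/- → 3/4 Rh+, 1/4 Rh-; so P(type AB, Rh-positive) = 1/4 × 3/4 = 3/16 per child.
P(none) = (13/16)^2 = 169/256; P(at least one) = 1 − 169/256 = 87/256.

87/256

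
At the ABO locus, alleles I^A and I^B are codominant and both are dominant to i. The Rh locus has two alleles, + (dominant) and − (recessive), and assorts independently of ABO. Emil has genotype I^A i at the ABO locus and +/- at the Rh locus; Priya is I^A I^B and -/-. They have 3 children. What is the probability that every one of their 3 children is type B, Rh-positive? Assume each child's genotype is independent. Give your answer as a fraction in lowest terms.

ABO cross I^A i × I^A I^B → 1/2 A, 1/4 B, 1/4 AB.
Rh cross +/- × -/- → 1/2 Rh+, 1/2 Rh-; so P(type B, Rh-positive) = 1/4 × 1/2 = 1/8 per child.
All 3 independent: (1/8)^3 = 1/512.

1/512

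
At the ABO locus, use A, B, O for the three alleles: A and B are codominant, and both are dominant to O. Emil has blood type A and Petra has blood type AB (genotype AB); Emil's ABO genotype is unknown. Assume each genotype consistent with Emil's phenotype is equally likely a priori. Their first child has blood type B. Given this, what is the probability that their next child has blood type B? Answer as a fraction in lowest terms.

1/4

Possible genotypes: Emil ∈ {AA, AO}; Petra ∈ {AB}.
Weight each parental genotype pair by prior × P(type-B child):
  AO × AB: posterior weight 1; P(next child type B) = 1/4.
Weighted sum = 1/4.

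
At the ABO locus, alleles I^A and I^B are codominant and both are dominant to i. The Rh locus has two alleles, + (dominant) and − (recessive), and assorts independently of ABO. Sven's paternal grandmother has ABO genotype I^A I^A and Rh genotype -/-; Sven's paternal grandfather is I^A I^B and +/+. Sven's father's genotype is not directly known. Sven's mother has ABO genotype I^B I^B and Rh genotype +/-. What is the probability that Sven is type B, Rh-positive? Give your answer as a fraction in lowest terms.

Sven's father's ABO genotype from I^A I^A × I^A I^B: 1/2 I^A I^A, 1/2 I^A I^B.
Crossing each possibility with the mother I^B I^B and summing P(type B): 1/2·0 + 1/2·1/2 = 1/4.
Similarly for Rh via the father's Rh distribution: P(Rh+) = 3/4.
Independent loci: 1/4 × 3/4 = 3/16.

3/16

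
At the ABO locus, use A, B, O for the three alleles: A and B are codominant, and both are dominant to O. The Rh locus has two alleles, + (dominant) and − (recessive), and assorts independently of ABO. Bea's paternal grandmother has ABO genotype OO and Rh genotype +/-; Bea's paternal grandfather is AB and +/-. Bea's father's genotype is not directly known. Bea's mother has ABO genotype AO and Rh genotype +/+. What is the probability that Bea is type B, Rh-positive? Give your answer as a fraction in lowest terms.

Bea's father's ABO genotype from OO × AB: 1/2 AO, 1/2 BO.
Crossing each possibility with the mother AO and summing P(type B): 1/2·0 + 1/2·1/4 = 1/8.
Similarly for Rh via the father's Rh distribution: P(Rh+) = 1.
Independent loci: 1/8 × 1 = 1/8.

1/8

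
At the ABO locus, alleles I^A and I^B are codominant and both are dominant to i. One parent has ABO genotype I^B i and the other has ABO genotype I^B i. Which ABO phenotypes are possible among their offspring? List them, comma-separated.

O, B

Gametes from I^B i × I^B i give offspring ABO genotypes I^B I^B, I^B i, i i, i.e. phenotypes O, B.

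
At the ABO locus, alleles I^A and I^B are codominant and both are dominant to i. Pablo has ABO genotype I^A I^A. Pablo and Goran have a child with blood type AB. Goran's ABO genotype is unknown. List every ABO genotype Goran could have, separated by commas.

I^A I^B, I^B I^B, I^B i

For each candidate genotype of Goran, check whether crossing it with I^A I^A can produce every observed child phenotype.
  I^A I^A → possible child types {A} ✗
  I^A I^B → possible child types {A, AB} ✓
  I^A i → possible child types {A} ✗
  I^B I^B → possible child types {AB} ✓
  I^B i → possible child types {A, AB} ✓
  i i → possible child types {A} ✗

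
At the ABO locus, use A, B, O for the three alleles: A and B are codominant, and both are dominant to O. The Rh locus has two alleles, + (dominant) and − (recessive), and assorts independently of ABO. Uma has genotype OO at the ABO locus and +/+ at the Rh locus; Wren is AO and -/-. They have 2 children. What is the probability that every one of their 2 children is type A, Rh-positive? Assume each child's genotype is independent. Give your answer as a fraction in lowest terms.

ABO cross OO × AO → 1/2 O, 1/2 A.
Rh cross +/+ × -/- → 1 Rh+; so P(type A, Rh-positive) = 1/2 × 1 = 1/2 per child.
All 2 independent: (1/2)^2 = 1/4.

1/4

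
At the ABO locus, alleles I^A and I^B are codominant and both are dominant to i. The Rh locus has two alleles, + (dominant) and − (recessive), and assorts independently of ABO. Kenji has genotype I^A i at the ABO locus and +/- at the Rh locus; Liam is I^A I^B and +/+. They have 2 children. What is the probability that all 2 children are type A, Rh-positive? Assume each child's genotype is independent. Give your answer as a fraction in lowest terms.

1/4

ABO cross I^A i × I^A I^B → 1/2 A, 1/4 B, 1/4 AB.
Rh cross +/- × +/+ → 1 Rh+; so P(type A, Rh-positive) = 1/2 × 1 = 1/2 per child.
All 2 independent: (1/2)^2 = 1/4.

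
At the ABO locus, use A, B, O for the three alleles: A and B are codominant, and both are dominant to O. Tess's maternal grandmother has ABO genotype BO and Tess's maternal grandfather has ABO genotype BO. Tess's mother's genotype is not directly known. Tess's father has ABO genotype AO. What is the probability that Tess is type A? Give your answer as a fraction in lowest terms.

1/4

Tess's mother's ABO genotype from BO × BO: 1/4 BB, 1/2 BO, 1/4 OO.
Crossing each possibility with the father AO and summing P(type A): 1/4·0 + 1/2·1/4 + 1/4·1/2 = 1/4.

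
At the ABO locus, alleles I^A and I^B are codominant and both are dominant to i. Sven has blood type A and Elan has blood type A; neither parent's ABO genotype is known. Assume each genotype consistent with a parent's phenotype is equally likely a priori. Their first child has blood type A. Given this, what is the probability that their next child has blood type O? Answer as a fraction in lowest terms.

Possible genotypes: Sven ∈ {I^A I^A, I^A i}; Elan ∈ {I^A I^A, I^A i}.
Weight each parental genotype pair by prior × P(type-A child):
  I^A I^A × I^A I^A: posterior weight 4/15; P(next child type O) = 0.
  I^A I^A × I^A i: posterior weight 4/15; P(next child type O) = 0.
  I^A i × I^A I^A: posterior weight 4/15; P(next child type O) = 0.
  I^A i × I^A i: posterior weight 1/5; P(next child type O) = 1/4.
Weighted sum = 1/20.

1/20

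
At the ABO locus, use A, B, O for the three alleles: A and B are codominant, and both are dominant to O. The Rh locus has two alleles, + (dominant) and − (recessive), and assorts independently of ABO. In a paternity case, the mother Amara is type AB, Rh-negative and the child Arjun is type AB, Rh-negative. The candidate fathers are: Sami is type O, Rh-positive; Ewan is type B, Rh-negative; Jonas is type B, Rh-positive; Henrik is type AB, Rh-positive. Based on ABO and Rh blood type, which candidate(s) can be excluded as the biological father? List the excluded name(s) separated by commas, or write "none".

Sami

A candidate is excluded only if no genotype consistent with his phenotype could produce a type AB, Rh-negative child with a type AB, Rh-negative mother.
Sami (type O, Rh+): no genotype consistent with that phenotype can produce a type-AB Rh- child with a type-AB mother.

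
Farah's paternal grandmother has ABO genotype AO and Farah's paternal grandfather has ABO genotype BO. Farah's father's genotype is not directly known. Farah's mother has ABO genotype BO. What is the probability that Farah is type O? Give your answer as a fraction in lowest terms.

1/4

Farah's father's ABO genotype from AO × BO: 1/4 AB, 1/4 AO, 1/4 BO, 1/4 OO.
Crossing each possibility with the mother BO and summing P(type O): 1/4·0 + 1/4·1/4 + 1/4·1/4 + 1/4·1/2 = 1/4.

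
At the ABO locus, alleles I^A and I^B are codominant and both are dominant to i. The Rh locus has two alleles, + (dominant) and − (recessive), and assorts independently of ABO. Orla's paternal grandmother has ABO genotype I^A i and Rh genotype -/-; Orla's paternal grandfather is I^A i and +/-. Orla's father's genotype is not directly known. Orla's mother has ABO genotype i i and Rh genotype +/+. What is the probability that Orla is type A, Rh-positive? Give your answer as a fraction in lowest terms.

1/2

Orla's father's ABO genotype from I^A i × I^A i: 1/4 I^A I^A, 1/2 I^A i, 1/4 i i.
Crossing each possibility with the mother i i and summing P(type A): 1/4·1 + 1/2·1/2 + 1/4·0 = 1/2.
Similarly for Rh via the father's Rh distribution: P(Rh+) = 1.
Independent loci: 1/2 × 1 = 1/2.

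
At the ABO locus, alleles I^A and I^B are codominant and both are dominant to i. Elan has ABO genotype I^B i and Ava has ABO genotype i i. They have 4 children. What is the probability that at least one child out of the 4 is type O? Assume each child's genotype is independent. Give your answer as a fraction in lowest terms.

ABO cross I^B i × i i → 1/2 O, 1/2 B.
So P(type O) = 1/2 per child.
P(none) = (1/2)^4 = 1/16; P(at least one) = 1 − 1/16 = 15/16.

15/16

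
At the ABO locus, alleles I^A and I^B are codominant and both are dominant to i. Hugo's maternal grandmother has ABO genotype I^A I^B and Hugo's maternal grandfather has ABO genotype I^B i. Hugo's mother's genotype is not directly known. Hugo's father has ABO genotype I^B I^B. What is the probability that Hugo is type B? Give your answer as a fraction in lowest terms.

Hugo's mother's ABO genotype from I^A I^B × I^B i: 1/4 I^A I^B, 1/4 I^A i, 1/4 I^B I^B, 1/4 I^B i.
Crossing each possibility with the father I^B I^B and summing P(type B): 1/4·1/2 + 1/4·1/2 + 1/4·1 + 1/4·1 = 3/4.

3/4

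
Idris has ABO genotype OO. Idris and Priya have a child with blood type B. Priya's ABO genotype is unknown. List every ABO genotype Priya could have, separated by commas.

For each candidate genotype of Priya, check whether crossing it with OO can produce every observed child phenotype.
  AA → possible child types {A} ✗
  AB → possible child types {A, B} ✓
  AO → possible child types {O, A} ✗
  BB → possible child types {B} ✓
  BO → possible child types {O, B} ✓
  OO → possible child types {O} ✗

AB, BB, BO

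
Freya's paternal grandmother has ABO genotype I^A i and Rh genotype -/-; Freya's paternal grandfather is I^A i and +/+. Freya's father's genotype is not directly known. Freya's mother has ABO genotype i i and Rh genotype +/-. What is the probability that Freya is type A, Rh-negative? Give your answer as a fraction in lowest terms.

Freya's father's ABO genotype from I^A i × I^A i: 1/4 I^A I^A, 1/2 I^A i, 1/4 i i.
Crossing each possibility with the mother i i and summing P(type A): 1/4·1 + 1/2·1/2 + 1/4·0 = 1/2.
Similarly for Rh via the father's Rh distribution: P(Rh-) = 1/4.
Independent loci: 1/2 × 1/4 = 1/8.

1/8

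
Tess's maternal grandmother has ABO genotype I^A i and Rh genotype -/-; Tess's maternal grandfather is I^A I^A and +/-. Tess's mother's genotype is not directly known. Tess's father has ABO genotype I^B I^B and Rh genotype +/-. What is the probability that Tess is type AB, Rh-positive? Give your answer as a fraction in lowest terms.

Tess's mother's ABO genotype from I^A i × I^A I^A: 1/2 I^A I^A, 1/2 I^A i.
Crossing each possibility with the father I^B I^B and summing P(type AB): 1/2·1 + 1/2·1/2 = 3/4.
Similarly for Rh via the mother's Rh distribution: P(Rh+) = 5/8.
Independent loci: 3/4 × 5/8 = 15/32.

15/32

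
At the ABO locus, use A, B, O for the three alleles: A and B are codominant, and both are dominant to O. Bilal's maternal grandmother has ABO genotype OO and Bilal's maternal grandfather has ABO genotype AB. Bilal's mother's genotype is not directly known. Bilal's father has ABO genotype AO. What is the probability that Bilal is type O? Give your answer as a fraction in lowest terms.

1/4

Bilal's mother's ABO genotype from OO × AB: 1/2 AO, 1/2 BO.
Crossing each possibility with the father AO and summing P(type O): 1/2·1/4 + 1/2·1/4 = 1/4.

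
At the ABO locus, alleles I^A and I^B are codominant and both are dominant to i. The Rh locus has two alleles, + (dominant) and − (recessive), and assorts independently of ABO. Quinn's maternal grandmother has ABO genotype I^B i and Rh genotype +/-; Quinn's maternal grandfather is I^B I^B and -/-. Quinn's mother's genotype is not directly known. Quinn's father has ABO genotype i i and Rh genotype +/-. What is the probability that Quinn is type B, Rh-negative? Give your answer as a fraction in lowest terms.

9/32

Quinn's mother's ABO genotype from I^B i × I^B I^B: 1/2 I^B I^B, 1/2 I^B i.
Crossing each possibility with the father i i and summing P(type B): 1/2·1 + 1/2·1/2 = 3/4.
Similarly for Rh via the mother's Rh distribution: P(Rh-) = 3/8.
Independent loci: 3/4 × 3/8 = 9/32.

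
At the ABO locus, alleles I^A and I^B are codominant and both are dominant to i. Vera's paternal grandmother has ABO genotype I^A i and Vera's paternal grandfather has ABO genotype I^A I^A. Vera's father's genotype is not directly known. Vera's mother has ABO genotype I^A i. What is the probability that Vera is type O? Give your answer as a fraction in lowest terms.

Vera's father's ABO genotype from I^A i × I^A I^A: 1/2 I^A I^A, 1/2 I^A i.
Crossing each possibility with the mother I^A i and summing P(type O): 1/2·0 + 1/2·1/4 = 1/8.

1/8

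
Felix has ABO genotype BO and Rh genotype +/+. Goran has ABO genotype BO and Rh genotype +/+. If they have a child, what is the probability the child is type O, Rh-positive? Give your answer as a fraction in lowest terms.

1/4

ABO cross BO × BO → offspring phenotypes: 1/4 O, 3/4 B.
Rh cross +/+ × +/+ → 1 Rh+.
Independent loci: P(type O, Rh-positive) = 1/4 × 1 = 1/4.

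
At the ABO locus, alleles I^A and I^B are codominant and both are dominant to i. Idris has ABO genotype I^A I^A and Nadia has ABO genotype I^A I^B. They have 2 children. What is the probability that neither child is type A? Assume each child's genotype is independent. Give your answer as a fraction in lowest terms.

ABO cross I^A I^A × I^A I^B → 1/2 A, 1/2 AB.
So P(type A) = 1/2 per child.
P(not type A) = 1/2 for one child; (1/2)^2 = 1/4.

1/4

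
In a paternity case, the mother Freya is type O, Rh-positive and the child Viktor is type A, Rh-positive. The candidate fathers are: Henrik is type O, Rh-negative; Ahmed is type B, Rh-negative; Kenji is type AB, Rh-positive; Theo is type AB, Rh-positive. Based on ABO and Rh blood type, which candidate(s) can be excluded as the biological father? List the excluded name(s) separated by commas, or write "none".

A candidate is excluded only if no genotype consistent with his phenotype could produce a type A, Rh-positive child with a type O, Rh-positive mother.
Henrik (type O, Rh-): no genotype consistent with that phenotype can produce a type-A Rh+ child with a type-O mother.
Ahmed (type B, Rh-): no genotype consistent with that phenotype can produce a type-A Rh+ child with a type-O mother.

Henrik, Ahmed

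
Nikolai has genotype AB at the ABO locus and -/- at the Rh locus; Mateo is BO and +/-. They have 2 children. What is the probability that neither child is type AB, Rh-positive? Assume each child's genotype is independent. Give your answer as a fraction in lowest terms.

ABO cross AB × BO → 1/4 A, 1/2 B, 1/4 AB.
Rh cross -/- × +/- → 1/2 Rh+, 1/2 Rh-; so P(type AB, Rh-positive) = 1/4 × 1/2 = 1/8 per child.
P(not type AB, Rh-positive) = 7/8 for one child; (7/8)^2 = 49/64.

49/64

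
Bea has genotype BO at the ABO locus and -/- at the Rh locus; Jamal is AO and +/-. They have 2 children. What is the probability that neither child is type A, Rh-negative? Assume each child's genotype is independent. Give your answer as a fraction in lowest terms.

49/64

ABO cross BO × AO → 1/4 O, 1/4 A, 1/4 B, 1/4 AB.
Rh cross -/- × +/- → 1/2 Rh+, 1/2 Rh-; so P(type A, Rh-negative) = 1/4 × 1/2 = 1/8 per child.
P(not type A, Rh-negative) = 7/8 for one child; (7/8)^2 = 49/64.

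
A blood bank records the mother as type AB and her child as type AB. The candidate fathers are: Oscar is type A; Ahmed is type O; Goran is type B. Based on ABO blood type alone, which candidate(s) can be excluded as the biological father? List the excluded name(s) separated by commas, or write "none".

A candidate is excluded only if no genotype consistent with his phenotype could produce a type AB child with a type AB mother.
Ahmed (type O): no genotype consistent with that phenotype can produce a type-AB child with a type-AB mother.

Ahmed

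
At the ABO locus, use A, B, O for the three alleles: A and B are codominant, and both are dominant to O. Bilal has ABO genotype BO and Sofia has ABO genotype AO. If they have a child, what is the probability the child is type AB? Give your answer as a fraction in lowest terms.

ABO cross BO × AO → offspring phenotypes: 1/4 O, 1/4 A, 1/4 B, 1/4 AB.
So P(type AB) = 1/4.

1/4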